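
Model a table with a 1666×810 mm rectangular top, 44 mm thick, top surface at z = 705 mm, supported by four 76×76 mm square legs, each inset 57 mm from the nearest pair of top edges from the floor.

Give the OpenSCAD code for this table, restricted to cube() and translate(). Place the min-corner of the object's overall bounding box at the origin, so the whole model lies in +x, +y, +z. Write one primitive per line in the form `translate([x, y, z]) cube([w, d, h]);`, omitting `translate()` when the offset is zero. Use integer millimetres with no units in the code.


translate([0, 0, 661]) cube([1666, 810, 44]);
translate([57, 57, 0]) cube([76, 76, 661]);
translate([1533, 57, 0]) cube([76, 76, 661]);
translate([57, 677, 0]) cube([76, 76, 661]);
translate([1533, 677, 0]) cube([76, 76, 661]);


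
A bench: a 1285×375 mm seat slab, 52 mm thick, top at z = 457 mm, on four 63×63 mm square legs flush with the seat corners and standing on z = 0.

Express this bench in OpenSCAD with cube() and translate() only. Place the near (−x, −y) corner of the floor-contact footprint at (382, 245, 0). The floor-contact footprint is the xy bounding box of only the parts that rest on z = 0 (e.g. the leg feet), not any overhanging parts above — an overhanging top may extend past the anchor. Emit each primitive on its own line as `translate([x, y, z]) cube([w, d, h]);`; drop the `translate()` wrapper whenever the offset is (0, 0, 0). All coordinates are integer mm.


translate([382, 245, 405]) cube([1285, 375, 52]);
translate([382, 245, 0]) cube([63, 63, 405]);
translate([382, 557, 0]) cube([63, 63, 405]);
translate([1604, 245, 0]) cube([63, 63, 405]);
translate([1604, 557, 0]) cube([63, 63, 405]);


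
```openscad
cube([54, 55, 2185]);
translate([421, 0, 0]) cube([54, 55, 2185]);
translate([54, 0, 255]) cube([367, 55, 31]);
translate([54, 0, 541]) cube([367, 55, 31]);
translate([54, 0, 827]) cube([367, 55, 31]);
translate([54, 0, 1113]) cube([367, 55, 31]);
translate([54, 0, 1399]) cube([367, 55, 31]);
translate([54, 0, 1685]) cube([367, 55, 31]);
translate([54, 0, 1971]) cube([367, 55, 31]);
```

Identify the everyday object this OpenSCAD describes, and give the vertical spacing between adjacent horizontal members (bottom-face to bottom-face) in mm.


A ladder. The rung spacing is 286 mm.

Two tall 54×55 posts with 7 short bars between them — a ladder. Adjacent rungs sit at z = 255 and z = 541, so the spacing is 541 − 255 = 286 mm.


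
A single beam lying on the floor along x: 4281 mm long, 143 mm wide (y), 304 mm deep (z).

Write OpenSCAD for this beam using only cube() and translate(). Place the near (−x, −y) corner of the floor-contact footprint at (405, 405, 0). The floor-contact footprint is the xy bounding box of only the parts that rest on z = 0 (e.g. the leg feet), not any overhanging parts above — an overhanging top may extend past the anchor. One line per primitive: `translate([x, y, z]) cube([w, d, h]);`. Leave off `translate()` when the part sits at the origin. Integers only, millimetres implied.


translate([405, 405, 0]) cube([4281, 143, 304]);


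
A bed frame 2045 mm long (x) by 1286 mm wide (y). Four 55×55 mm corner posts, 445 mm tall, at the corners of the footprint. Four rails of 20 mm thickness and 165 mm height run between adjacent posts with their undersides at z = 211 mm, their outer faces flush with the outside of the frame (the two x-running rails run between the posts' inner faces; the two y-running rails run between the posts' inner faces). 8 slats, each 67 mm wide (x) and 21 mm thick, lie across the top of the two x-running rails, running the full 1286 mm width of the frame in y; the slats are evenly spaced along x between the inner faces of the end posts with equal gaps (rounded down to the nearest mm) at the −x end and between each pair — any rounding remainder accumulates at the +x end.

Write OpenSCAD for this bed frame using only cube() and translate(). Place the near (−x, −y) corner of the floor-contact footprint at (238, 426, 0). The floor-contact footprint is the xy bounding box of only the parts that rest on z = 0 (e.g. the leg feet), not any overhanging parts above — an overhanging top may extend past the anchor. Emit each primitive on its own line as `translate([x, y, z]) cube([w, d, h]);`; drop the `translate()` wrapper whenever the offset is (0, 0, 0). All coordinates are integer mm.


// slat z = rail_z + rail_h = 211 + 165 = 376
// slat gap = ⌊(1935 − 8·67) / 9⌋ = 155
translate([238, 426, 0]) cube([55, 55, 445]);
translate([238, 1657, 0]) cube([55, 55, 445]);
translate([2228, 426, 0]) cube([55, 55, 445]);
translate([2228, 1657, 0]) cube([55, 55, 445]);
translate([293, 426, 211]) cube([1935, 20, 165]);
translate([293, 1692, 211]) cube([1935, 20, 165]);
translate([238, 481, 211]) cube([20, 1176, 165]);
translate([2263, 481, 211]) cube([20, 1176, 165]);
translate([448, 426, 376]) cube([67, 1286, 21]);
translate([670, 426, 376]) cube([67, 1286, 21]);
translate([892, 426, 376]) cube([67, 1286, 21]);
translate([1114, 426, 376]) cube([67, 1286, 21]);
translate([1336, 426, 376]) cube([67, 1286, 21]);
translate([1558, 426, 376]) cube([67, 1286, 21]);
translate([1780, 426, 376]) cube([67, 1286, 21]);
translate([2002, 426, 376]) cube([67, 1286, 21]);


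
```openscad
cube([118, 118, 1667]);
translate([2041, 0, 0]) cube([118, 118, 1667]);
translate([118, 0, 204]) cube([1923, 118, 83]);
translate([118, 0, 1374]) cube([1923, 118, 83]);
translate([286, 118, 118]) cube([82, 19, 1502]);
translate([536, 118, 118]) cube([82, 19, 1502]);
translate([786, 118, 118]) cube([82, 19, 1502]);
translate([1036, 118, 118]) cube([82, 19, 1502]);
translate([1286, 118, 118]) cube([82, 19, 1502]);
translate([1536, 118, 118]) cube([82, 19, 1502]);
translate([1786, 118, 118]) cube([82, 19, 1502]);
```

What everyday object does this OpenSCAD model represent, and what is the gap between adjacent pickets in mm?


A fence section. The picket gap is 168 mm.

Two posts, two rails, 7 pickets — a fence section. Span 1923 mm holds 7 pickets of 82 mm with 8 equal gaps: ⌊(1923 − 7·82) / 8⌋ = 168 mm.


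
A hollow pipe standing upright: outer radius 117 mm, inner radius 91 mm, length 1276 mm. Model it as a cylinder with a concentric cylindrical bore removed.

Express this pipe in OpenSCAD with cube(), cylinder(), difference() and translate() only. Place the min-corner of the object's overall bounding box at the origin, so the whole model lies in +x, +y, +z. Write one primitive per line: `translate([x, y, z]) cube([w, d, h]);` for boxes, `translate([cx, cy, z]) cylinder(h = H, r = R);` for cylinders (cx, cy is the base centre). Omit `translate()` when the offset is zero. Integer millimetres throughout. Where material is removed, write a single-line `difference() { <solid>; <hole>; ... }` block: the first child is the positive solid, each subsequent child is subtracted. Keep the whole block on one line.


difference() { translate([117, 117, 0]) cylinder(h = 1276, r = 117); translate([117, 117, 0]) cylinder(h = 1276, r = 91); }


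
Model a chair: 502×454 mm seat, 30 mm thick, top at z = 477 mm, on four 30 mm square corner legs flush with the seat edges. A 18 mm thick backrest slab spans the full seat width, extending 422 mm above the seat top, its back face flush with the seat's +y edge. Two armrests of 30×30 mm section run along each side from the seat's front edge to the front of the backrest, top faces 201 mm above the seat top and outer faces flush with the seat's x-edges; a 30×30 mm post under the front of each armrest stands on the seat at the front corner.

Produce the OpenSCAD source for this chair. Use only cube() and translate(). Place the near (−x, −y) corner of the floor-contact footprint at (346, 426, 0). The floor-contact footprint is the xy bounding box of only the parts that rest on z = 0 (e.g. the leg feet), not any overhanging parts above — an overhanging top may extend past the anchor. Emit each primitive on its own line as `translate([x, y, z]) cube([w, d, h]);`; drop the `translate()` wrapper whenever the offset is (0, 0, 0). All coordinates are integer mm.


// leg_h = 477 - 30 = 447
// arm post h = 201 - 30 = 171
translate([346, 426, 447]) cube([502, 454, 30]);
translate([346, 426, 0]) cube([30, 30, 447]);
translate([818, 426, 0]) cube([30, 30, 447]);
translate([346, 850, 0]) cube([30, 30, 447]);
translate([818, 850, 0]) cube([30, 30, 447]);
translate([346, 862, 477]) cube([502, 18, 422]);
translate([346, 426, 648]) cube([30, 436, 30]);
translate([818, 426, 648]) cube([30, 436, 30]);
translate([346, 426, 477]) cube([30, 30, 171]);
translate([818, 426, 477]) cube([30, 30, 171]);


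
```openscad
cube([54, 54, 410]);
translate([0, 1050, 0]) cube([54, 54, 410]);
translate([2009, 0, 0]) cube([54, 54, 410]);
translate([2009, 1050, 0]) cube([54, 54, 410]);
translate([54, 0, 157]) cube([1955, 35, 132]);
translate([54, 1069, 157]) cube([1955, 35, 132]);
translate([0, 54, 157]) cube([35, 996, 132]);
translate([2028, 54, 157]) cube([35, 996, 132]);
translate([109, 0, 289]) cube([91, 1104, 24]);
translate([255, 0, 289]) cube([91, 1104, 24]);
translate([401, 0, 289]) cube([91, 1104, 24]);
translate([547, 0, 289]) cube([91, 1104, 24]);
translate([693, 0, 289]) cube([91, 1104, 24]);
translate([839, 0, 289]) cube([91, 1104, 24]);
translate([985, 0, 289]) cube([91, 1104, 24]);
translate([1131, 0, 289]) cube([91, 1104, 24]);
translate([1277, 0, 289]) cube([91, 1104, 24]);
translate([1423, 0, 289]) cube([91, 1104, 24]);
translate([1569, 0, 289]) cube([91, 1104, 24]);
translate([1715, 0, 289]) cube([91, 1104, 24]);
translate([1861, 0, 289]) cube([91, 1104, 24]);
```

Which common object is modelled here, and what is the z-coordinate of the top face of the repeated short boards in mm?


A bed frame. The slat-top height is 313 mm.

Four posts, four rails, and a row of slats — a bed frame. Slats sit on the rails at z = 157 + 132 = 289; with slat thickness 24, the top is 313 mm.


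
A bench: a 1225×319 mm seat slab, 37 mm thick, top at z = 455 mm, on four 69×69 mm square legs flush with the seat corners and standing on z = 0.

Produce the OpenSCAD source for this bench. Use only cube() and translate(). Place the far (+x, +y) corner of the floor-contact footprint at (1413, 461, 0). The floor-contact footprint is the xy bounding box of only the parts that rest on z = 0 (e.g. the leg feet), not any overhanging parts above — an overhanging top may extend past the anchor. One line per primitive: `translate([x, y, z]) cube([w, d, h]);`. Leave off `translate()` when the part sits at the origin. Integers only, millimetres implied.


translate([188, 142, 418]) cube([1225, 319, 37]);
translate([188, 142, 0]) cube([69, 69, 418]);
translate([188, 392, 0]) cube([69, 69, 418]);
translate([1344, 142, 0]) cube([69, 69, 418]);
translate([1344, 392, 0]) cube([69, 69, 418]);


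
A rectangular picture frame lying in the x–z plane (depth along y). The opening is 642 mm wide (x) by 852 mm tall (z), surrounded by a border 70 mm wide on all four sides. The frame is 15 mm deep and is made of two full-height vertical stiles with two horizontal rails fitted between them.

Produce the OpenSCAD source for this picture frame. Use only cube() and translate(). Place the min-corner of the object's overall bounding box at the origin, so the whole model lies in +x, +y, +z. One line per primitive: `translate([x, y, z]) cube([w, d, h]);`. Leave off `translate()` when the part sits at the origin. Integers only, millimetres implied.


cube([70, 15, 992]);
translate([712, 0, 0]) cube([70, 15, 992]);
translate([70, 0, 0]) cube([642, 15, 70]);
translate([70, 0, 922]) cube([642, 15, 70]);


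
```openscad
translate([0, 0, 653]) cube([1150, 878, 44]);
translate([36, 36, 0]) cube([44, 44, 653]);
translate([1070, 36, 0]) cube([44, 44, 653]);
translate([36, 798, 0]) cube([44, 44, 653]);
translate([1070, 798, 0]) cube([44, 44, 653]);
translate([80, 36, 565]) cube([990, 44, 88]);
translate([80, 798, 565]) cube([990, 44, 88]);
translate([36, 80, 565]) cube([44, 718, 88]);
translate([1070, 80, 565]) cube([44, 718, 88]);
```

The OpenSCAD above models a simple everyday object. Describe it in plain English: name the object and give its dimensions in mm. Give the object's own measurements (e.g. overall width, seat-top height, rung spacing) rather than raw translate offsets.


A rectangular dining table. The top is 1150×878×44 mm with its upper surface at z = 697 mm. It stands on four 44×44 mm square legs, each inset 36 mm from the nearest pair of top edges, running from the floor to the underside of the top. Four apron rails, 44 mm thick and 88 mm tall, run between adjacent legs with their top edges flush with the underside of the top and their outer faces flush with the legs' outer faces.


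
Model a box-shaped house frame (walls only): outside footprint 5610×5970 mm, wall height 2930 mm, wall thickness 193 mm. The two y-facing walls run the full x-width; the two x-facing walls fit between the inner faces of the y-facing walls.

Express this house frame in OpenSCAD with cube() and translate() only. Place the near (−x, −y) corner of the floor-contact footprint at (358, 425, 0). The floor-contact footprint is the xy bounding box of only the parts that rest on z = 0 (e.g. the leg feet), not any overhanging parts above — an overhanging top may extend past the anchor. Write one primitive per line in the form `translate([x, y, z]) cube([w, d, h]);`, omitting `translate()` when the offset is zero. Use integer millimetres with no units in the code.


translate([358, 425, 0]) cube([5610, 193, 2930]);
translate([358, 6202, 0]) cube([5610, 193, 2930]);
translate([358, 618, 0]) cube([193, 5584, 2930]);
translate([5775, 618, 0]) cube([193, 5584, 2930]);


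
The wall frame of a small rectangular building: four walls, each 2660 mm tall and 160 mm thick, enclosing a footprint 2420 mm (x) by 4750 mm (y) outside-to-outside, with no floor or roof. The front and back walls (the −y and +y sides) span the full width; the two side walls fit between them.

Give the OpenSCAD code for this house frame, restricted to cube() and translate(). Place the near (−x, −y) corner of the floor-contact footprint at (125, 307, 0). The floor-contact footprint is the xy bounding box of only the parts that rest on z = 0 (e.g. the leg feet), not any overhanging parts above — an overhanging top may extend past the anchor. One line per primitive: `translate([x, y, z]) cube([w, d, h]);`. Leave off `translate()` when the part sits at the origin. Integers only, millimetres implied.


translate([125, 307, 0]) cube([2420, 160, 2660]);
translate([125, 4897, 0]) cube([2420, 160, 2660]);
translate([125, 467, 0]) cube([160, 4430, 2660]);
translate([2385, 467, 0]) cube([160, 4430, 2660]);


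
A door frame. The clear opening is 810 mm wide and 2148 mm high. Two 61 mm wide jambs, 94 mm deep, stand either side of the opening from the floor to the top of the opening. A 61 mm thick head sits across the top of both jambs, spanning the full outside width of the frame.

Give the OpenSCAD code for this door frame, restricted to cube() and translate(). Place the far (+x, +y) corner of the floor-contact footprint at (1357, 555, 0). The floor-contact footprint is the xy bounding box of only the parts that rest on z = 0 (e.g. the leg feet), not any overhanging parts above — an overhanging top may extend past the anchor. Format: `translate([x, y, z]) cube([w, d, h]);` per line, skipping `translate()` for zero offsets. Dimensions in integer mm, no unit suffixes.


translate([425, 461, 0]) cube([61, 94, 2148]);
translate([1296, 461, 0]) cube([61, 94, 2148]);
translate([425, 461, 2148]) cube([932, 94, 61]);


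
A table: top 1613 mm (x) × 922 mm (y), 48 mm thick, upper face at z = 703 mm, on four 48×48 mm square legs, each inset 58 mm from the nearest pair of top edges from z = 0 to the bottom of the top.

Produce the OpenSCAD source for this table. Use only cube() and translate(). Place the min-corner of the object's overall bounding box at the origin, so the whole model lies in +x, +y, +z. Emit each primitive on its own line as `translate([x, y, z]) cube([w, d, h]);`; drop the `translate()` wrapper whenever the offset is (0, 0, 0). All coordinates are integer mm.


translate([0, 0, 655]) cube([1613, 922, 48]);
translate([58, 58, 0]) cube([48, 48, 655]);
translate([1507, 58, 0]) cube([48, 48, 655]);
translate([58, 816, 0]) cube([48, 48, 655]);
translate([1507, 816, 0]) cube([48, 48, 655]);


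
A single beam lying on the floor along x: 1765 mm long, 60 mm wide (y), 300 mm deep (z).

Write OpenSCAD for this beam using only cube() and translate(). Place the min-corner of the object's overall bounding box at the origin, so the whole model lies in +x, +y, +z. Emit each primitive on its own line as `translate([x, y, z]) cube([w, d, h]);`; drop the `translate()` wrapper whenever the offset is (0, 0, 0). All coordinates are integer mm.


cube([1765, 60, 300]);


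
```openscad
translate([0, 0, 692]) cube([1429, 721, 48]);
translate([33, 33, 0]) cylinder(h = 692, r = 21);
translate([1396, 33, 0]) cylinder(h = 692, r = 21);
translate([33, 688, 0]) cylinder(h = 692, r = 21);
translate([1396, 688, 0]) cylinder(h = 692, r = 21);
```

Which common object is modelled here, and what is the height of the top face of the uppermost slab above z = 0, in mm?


A table. The table height is 740 mm.

A 1429×721×48 slab sits at z = 692 on four Ø42 mm round legs — a table. The top surface is at 692 + 48 = 740 mm.


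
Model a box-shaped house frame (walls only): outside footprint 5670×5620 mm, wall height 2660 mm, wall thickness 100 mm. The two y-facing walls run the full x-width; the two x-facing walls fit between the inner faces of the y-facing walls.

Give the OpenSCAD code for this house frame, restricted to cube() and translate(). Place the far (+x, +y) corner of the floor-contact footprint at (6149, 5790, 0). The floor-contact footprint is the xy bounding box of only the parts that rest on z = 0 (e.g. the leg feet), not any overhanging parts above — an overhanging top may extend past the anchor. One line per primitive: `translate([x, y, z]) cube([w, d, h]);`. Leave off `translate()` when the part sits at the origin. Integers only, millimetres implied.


translate([479, 170, 0]) cube([5670, 100, 2660]);
translate([479, 5690, 0]) cube([5670, 100, 2660]);
translate([479, 270, 0]) cube([100, 5420, 2660]);
translate([6049, 270, 0]) cube([100, 5420, 2660]);


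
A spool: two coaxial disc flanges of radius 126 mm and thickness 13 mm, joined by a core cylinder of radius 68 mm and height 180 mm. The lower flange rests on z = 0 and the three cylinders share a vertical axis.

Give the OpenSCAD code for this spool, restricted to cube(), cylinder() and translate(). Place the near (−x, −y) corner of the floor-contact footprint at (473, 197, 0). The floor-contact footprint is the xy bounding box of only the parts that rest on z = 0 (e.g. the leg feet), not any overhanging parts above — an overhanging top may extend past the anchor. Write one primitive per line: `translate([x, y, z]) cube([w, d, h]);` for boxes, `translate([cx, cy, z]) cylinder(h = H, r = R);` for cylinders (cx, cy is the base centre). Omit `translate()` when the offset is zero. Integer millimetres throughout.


translate([599, 323, 0]) cylinder(h = 13, r = 126);
translate([599, 323, 13]) cylinder(h = 180, r = 68);
translate([599, 323, 193]) cylinder(h = 13, r = 126);


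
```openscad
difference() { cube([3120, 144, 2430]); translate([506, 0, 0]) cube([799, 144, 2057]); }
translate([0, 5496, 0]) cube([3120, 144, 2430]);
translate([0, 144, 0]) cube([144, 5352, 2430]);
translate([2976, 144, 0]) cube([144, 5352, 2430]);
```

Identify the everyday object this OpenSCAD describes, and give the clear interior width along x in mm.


A single room. The interior width is 2832 mm.

Four walls enclosing a rectangle with a door in the front wall — a room. Outside width 3120 minus two 144 mm walls gives 2832 mm.


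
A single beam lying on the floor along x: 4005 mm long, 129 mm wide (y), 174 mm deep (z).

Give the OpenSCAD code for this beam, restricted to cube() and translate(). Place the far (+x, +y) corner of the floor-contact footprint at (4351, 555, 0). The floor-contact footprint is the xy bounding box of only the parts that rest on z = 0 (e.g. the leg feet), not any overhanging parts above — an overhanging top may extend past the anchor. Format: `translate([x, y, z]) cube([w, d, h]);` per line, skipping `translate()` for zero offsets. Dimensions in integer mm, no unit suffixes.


translate([346, 426, 0]) cube([4005, 129, 174]);


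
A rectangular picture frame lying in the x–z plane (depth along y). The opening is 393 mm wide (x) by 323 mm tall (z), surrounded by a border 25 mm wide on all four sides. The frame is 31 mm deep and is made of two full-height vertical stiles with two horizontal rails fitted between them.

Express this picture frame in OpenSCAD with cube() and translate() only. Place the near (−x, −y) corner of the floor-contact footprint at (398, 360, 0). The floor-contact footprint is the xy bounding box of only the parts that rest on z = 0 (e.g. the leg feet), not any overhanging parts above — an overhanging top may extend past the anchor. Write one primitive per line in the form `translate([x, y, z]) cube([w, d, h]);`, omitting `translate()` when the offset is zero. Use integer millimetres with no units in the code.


translate([398, 360, 0]) cube([25, 31, 373]);
translate([816, 360, 0]) cube([25, 31, 373]);
translate([423, 360, 0]) cube([393, 31, 25]);
translate([423, 360, 348]) cube([393, 31, 25]);


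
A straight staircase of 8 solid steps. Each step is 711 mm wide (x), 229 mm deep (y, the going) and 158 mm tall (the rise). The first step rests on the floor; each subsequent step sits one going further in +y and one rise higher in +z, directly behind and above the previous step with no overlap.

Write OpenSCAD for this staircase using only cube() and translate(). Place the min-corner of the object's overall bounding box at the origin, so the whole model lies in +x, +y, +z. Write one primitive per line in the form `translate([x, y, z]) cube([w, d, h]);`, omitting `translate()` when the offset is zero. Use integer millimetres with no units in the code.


cube([711, 229, 158]);
translate([0, 229, 158]) cube([711, 229, 158]);
translate([0, 458, 316]) cube([711, 229, 158]);
translate([0, 687, 474]) cube([711, 229, 158]);
translate([0, 916, 632]) cube([711, 229, 158]);
translate([0, 1145, 790]) cube([711, 229, 158]);
translate([0, 1374, 948]) cube([711, 229, 158]);
translate([0, 1603, 1106]) cube([711, 229, 158]);


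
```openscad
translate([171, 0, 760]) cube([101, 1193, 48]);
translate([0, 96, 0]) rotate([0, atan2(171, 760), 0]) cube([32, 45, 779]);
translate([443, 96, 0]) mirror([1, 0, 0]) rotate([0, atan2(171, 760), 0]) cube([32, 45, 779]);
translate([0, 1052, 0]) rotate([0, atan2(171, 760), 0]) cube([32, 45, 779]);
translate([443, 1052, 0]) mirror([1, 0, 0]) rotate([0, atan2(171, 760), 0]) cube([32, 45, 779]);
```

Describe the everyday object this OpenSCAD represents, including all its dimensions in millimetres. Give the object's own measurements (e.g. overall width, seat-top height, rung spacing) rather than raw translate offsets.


A sawhorse. A 101×1193×48 mm beam (x, y, z) sits on two A-frame leg pairs. Each pair is two raked legs of 32×45 mm section (45 mm along y) splaying symmetrically in x. Each leg rises 760 mm vertically over 171 mm of horizontal reach and is 779 mm long along its own axis. Every leg's outer bottom edge rests on the floor and its outer top edge meets a bottom edge of the beam — the left legs (tilting toward +x) meet the beam's −x bottom edge, the right legs (their mirror images, tilting toward −x) meet its +x bottom edge — so the leg tops tuck under the beam, the beam's underside is 760 mm above the floor, and the feet are 443 mm apart outside-to-outside with the beam centred between them. The two leg pairs are set in 96 mm from either end of the beam.


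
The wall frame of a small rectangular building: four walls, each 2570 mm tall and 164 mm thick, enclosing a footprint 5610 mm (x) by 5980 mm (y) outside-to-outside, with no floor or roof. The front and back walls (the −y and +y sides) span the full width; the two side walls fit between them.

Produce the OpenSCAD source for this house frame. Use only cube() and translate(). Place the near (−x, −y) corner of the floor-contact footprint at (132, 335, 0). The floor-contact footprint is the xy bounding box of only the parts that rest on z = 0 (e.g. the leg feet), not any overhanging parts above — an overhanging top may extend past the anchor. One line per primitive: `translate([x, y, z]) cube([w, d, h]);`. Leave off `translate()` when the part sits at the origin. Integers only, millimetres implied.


translate([132, 335, 0]) cube([5610, 164, 2570]);
translate([132, 6151, 0]) cube([5610, 164, 2570]);
translate([132, 499, 0]) cube([164, 5652, 2570]);
translate([5578, 499, 0]) cube([164, 5652, 2570]);


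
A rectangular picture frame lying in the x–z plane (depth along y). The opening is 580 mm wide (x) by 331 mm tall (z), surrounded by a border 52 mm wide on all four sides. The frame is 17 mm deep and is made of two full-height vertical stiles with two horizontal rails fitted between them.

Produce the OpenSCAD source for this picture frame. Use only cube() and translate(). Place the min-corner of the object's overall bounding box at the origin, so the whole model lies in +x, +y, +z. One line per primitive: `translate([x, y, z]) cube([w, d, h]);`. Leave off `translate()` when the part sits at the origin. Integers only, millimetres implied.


cube([52, 17, 435]);
translate([632, 0, 0]) cube([52, 17, 435]);
translate([52, 0, 0]) cube([580, 17, 52]);
translate([52, 0, 383]) cube([580, 17, 52]);


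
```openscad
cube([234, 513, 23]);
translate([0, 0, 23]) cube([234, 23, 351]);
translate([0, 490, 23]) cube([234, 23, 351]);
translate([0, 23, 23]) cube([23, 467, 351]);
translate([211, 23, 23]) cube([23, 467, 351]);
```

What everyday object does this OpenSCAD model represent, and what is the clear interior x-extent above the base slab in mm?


An open box. The internal width is 188 mm.

A 234×513 base slab with four walls standing on it — an open box. The base is 234 mm wide and the walls are 23 mm thick, so the internal width is 234 − 2 × 23 = 188 mm.


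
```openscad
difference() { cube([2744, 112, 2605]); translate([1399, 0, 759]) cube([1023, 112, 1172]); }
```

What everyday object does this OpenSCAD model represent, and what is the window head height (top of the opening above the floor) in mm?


A wall with a window opening. The window head height is 1931 mm.

A wall with a rectangular opening subtracted — a window. Sill at z = 759, opening 1172 mm tall, so the head is at 759 + 1172 = 1931 mm.


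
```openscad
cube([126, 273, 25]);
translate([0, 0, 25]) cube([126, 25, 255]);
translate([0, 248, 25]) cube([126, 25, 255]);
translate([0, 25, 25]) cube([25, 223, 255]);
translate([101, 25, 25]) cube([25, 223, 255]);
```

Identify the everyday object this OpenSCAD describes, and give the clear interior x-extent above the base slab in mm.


An open box. The internal width is 76 mm.

A 126×273 base slab with four walls standing on it — an open box. The base is 126 mm wide and the walls are 25 mm thick, so the internal width is 126 − 2 × 25 = 76 mm.


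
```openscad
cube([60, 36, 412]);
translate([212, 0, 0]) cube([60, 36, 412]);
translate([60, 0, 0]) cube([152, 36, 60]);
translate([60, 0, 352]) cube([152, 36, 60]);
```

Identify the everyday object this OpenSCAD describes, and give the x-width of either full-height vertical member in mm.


A picture frame. The border width is 60 mm.

Four thin pieces enclosing a rectangular opening — a picture frame. The two full-height stiles are 412 mm tall; the top rail sits at z = 352 and is 60 mm tall, so the border above the opening is 412 − 352 = 60 mm, matching the stile x-width.


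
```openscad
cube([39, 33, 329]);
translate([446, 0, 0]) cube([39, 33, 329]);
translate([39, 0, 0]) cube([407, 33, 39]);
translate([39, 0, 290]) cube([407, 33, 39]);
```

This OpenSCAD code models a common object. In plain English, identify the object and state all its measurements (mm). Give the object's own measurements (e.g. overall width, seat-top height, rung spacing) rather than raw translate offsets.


A rectangular picture frame lying in the x–z plane (depth along y). The opening is 407 mm wide (x) by 251 mm tall (z), surrounded by a border 39 mm wide on all four sides. The frame is 33 mm deep and is made of two full-height vertical stiles with two horizontal rails fitted between them.


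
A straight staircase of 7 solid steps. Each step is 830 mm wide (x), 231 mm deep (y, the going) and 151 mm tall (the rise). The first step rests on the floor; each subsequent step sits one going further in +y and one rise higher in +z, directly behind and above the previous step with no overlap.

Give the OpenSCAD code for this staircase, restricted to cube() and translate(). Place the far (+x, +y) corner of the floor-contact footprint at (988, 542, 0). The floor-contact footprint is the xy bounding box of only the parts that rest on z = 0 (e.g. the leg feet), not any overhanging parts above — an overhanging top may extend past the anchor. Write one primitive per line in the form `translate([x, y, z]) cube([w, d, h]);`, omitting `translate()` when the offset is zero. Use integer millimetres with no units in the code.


translate([158, 311, 0]) cube([830, 231, 151]);
translate([158, 542, 151]) cube([830, 231, 151]);
translate([158, 773, 302]) cube([830, 231, 151]);
translate([158, 1004, 453]) cube([830, 231, 151]);
translate([158, 1235, 604]) cube([830, 231, 151]);
translate([158, 1466, 755]) cube([830, 231, 151]);
translate([158, 1697, 906]) cube([830, 231, 151]);


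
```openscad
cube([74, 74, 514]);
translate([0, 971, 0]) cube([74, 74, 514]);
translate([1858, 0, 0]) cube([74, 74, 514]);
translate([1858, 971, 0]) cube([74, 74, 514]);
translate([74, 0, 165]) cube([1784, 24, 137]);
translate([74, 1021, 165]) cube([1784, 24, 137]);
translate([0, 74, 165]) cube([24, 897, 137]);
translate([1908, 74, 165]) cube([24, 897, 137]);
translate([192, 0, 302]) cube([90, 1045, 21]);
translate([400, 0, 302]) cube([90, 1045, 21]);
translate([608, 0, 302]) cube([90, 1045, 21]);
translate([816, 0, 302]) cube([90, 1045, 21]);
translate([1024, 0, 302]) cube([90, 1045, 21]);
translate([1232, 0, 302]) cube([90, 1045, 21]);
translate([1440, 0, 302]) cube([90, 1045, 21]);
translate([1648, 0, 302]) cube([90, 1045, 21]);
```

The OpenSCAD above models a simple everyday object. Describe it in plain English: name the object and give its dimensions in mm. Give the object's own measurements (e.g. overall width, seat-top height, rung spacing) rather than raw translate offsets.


A bed frame 1932 mm long (x) by 1045 mm wide (y). Four 74×74 mm corner posts, 514 mm tall, at the corners of the footprint. Four rails of 24 mm thickness and 137 mm height run between adjacent posts with their undersides at z = 165 mm, their outer faces flush with the outside of the frame (the two x-running rails run between the posts' inner faces; the two y-running rails run between the posts' inner faces). 8 slats, each 90 mm wide (x) and 21 mm thick, lie across the top of the two x-running rails, running the full 1045 mm width of the frame in y; along x they sit between the end posts with a 118 mm gap after the −x posts and between neighbouring slats, leaving 120 mm before the +x posts.


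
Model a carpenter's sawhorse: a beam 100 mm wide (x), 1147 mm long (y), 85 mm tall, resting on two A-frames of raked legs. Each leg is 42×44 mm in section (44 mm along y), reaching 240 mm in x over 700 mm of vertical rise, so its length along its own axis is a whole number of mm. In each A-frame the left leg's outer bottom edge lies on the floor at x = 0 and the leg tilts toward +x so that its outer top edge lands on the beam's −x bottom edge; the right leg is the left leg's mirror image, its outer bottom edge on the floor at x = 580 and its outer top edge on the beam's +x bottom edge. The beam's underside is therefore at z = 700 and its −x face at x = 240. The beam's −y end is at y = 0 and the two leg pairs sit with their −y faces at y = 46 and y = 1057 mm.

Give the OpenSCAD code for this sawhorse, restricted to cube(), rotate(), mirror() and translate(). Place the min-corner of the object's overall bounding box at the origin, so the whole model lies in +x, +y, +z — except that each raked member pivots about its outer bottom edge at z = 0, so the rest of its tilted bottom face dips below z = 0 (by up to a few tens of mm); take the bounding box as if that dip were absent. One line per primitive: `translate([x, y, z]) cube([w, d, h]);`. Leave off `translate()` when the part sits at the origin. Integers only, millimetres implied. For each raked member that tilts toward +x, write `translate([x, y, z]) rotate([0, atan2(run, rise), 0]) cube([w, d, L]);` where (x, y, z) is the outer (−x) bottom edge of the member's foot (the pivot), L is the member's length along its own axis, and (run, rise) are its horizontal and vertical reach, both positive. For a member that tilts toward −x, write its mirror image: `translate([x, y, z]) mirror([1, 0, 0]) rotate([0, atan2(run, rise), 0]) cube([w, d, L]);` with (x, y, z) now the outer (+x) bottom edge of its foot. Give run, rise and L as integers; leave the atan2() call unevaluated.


translate([240, 0, 700]) cube([100, 1147, 85]);
translate([0, 46, 0]) rotate([0, atan2(240, 700), 0]) cube([42, 44, 740]);
translate([580, 46, 0]) mirror([1, 0, 0]) rotate([0, atan2(240, 700), 0]) cube([42, 44, 740]);
translate([0, 1057, 0]) rotate([0, atan2(240, 700), 0]) cube([42, 44, 740]);
translate([580, 1057, 0]) mirror([1, 0, 0]) rotate([0, atan2(240, 700), 0]) cube([42, 44, 740]);


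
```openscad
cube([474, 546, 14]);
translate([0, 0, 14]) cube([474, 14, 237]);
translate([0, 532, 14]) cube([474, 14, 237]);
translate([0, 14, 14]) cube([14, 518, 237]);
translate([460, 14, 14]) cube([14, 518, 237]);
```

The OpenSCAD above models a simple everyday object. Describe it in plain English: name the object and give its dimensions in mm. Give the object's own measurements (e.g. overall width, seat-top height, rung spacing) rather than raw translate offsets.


An open-topped rectangular box: outside dimensions 474×546×251 mm, with a uniform wall and base thickness of 14 mm. The base is a full 474×546 slab on the floor; four walls sit on top of the base. The front and back walls (the −y and +y sides) span the full width; the two side walls fit between them.


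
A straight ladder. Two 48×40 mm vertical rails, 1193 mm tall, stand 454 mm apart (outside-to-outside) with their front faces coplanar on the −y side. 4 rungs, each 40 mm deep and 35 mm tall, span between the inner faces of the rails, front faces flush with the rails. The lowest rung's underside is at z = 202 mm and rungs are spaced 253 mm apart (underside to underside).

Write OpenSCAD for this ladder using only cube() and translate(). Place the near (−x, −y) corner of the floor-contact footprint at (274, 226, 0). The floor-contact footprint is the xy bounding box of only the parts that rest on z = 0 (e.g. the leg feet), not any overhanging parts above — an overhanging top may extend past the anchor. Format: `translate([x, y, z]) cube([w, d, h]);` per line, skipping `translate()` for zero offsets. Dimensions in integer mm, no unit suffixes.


translate([274, 226, 0]) cube([48, 40, 1193]);
translate([680, 226, 0]) cube([48, 40, 1193]);
translate([322, 226, 202]) cube([358, 40, 35]);
translate([322, 226, 455]) cube([358, 40, 35]);
translate([322, 226, 708]) cube([358, 40, 35]);
translate([322, 226, 961]) cube([358, 40, 35]);


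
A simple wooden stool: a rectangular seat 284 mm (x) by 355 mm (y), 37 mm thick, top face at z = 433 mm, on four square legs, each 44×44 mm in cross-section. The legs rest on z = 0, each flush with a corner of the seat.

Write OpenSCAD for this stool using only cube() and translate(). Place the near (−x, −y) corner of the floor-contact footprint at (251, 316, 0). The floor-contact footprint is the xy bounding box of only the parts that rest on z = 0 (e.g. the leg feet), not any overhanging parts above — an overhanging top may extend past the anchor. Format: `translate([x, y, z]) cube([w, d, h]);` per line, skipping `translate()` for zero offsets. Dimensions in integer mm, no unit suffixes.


translate([251, 316, 396]) cube([284, 355, 37]);
translate([251, 316, 0]) cube([44, 44, 396]);
translate([491, 316, 0]) cube([44, 44, 396]);
translate([251, 627, 0]) cube([44, 44, 396]);
translate([491, 627, 0]) cube([44, 44, 396]);


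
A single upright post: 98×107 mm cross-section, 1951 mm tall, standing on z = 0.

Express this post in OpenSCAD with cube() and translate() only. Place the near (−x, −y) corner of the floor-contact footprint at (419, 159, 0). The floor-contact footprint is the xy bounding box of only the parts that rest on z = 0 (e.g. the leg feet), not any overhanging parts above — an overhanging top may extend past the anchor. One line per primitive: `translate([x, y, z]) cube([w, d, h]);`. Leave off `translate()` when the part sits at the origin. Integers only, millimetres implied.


translate([419, 159, 0]) cube([98, 107, 1951]);


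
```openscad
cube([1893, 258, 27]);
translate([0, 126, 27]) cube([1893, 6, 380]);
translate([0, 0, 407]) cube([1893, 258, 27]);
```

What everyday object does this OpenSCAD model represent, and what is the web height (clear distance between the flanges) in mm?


An I-beam. The web height is 380 mm.

Two wide flanges with a thin centred web — an I-beam. Overall 434 mm minus two 27 mm flanges gives a web of 434 − 2·27 = 380 mm.


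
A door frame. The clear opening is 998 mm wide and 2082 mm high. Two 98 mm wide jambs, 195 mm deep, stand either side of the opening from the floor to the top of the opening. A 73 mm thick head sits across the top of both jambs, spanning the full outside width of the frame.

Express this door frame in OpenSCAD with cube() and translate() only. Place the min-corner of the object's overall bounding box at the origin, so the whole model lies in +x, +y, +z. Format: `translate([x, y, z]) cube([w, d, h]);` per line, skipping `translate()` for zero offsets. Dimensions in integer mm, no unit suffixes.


cube([98, 195, 2082]);
translate([1096, 0, 0]) cube([98, 195, 2082]);
translate([0, 0, 2082]) cube([1194, 195, 73]);


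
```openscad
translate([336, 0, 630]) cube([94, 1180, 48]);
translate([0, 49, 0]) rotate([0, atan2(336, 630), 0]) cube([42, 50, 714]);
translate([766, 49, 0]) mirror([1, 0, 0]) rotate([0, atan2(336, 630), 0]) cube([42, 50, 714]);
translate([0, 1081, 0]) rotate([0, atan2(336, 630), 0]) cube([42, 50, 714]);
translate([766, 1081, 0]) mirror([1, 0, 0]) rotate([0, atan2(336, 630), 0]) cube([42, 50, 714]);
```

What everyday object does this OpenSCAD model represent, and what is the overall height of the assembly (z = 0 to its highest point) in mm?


A sawhorse. The overall height is 678 mm.

A beam across two mirrored pairs of raked legs — a sawhorse. The beam's underside is at z = 630 (matching the legs' vertical rise in atan2(336, 630)) and the beam is 48 mm tall, so its top is at 630 + 48 = 678 mm. The raked legs top out at the beam's underside, so that is the highest point.


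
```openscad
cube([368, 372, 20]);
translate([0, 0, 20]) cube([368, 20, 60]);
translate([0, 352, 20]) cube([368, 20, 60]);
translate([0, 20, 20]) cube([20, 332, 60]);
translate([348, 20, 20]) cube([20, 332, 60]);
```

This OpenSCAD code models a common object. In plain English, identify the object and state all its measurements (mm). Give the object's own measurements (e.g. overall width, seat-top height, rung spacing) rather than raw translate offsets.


An open-topped rectangular box: outside dimensions 368×372×80 mm, with a uniform wall and base thickness of 20 mm. The base is a full 368×372 slab on the floor; four walls sit on top of the base. The front and back walls (the −y and +y sides) span the full width; the two side walls fit between them.
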